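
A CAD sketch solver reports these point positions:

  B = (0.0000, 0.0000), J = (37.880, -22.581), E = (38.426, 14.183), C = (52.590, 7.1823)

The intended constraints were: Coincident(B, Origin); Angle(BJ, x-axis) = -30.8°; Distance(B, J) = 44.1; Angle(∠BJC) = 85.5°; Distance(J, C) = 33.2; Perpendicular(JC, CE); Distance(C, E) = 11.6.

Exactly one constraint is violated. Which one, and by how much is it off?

Distance(C, E) = 11.6 — off by 4.20.

B = (0.00, 0.00) ✓; BJ at -30.80° ✓; |BJ| = 44.10 ✓; ∠BJC = 85.50° ✓; |JC| = 33.20 ✓; ∠(JC, CE) = 90.00° ✓; |CE| = 15.80 ✗.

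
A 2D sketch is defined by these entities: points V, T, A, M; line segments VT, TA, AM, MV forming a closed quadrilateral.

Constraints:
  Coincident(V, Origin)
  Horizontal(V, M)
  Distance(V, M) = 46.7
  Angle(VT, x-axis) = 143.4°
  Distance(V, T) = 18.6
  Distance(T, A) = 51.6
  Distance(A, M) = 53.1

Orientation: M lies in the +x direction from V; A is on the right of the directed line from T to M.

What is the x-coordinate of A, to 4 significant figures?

7.222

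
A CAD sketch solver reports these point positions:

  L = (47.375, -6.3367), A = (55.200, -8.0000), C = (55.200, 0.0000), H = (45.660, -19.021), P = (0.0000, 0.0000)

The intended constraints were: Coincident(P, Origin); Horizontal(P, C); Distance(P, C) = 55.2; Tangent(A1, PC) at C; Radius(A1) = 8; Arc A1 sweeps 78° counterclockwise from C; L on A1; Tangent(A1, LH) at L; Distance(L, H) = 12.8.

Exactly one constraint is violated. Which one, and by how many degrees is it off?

Tangent(A1, LH) at L — off by 4.30°.

P = (0.00, 0.00) ✓; P.y = 0.00, C.y = 0.00 ✓; |PC| = 55.20 ✓; ∠(AC, CP) = 90.00° ✓; |AC| = 8.000 ✓; bearing(A→L) − bearing(A→C) = 78.00° ✓; |AL| = 8.000 ✓; ∠(AL, LH) = 85.70° ✗; |LH| = 12.80 ✓.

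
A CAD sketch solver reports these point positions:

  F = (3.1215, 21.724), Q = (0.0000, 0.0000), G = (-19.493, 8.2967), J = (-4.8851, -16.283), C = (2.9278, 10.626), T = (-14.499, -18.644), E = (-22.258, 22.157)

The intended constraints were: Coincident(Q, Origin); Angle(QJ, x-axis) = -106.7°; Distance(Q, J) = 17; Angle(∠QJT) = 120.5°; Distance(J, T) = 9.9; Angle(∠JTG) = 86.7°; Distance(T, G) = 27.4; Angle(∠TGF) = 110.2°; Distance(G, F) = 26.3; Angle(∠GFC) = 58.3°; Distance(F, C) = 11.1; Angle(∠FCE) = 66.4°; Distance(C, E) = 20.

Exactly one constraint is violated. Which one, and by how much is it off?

Distance(C, E) = 20 — off by 7.70.

Q = (0.00, 0.00) ✓; QJ at -106.7° ✓; |QJ| = 17.00 ✓; ∠QJT = 120.5° ✓; |JT| = 9.900 ✓; ∠JTG = 86.70° ✓; |TG| = 27.40 ✓; ∠TGF = 110.2° ✓; |GF| = 26.30 ✓; ∠GFC = 58.30° ✓; |FC| = 11.10 ✓; ∠FCE = 66.40° ✓; |CE| = 27.70 ✗.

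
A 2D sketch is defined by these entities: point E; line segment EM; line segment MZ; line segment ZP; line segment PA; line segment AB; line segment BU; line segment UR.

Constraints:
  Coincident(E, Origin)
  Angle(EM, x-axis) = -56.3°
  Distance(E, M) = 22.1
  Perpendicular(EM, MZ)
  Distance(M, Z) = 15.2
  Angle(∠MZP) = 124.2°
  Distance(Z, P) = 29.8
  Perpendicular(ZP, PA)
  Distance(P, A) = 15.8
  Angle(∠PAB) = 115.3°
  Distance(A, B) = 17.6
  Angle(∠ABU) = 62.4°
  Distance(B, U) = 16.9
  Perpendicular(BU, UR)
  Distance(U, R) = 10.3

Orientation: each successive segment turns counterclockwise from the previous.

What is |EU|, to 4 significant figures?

19.18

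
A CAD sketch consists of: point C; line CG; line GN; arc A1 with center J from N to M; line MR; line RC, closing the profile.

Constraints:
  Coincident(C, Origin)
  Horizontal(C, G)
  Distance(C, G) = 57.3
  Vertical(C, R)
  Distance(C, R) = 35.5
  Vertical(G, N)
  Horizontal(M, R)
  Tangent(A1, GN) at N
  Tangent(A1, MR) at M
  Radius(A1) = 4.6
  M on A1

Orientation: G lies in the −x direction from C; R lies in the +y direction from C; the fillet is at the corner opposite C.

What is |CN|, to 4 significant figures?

65.10

C is at the origin; C and G share the same y with |CG| = 57.3 and G on the −x side, so G = (-57.30, 0.000). C and R share the same x with |CR| = 35.5 and R on the +y side, so R = (0.000, 35.50). The virtual corner opposite C is at (-57.30, 35.50). Tangency of A1 to GN means the radius JN is perpendicular to GN and since A1 is tangent to MR there, JM ⟂ MR, with radius 4.6, so the center J sits 4.6 in from both sides at J = (-52.70, 30.90). That places the tangent points at N = (-57.30, 30.90) on GN and M = (-52.70, 35.50) on MR. Then |CN| = |N − C| = 65.10.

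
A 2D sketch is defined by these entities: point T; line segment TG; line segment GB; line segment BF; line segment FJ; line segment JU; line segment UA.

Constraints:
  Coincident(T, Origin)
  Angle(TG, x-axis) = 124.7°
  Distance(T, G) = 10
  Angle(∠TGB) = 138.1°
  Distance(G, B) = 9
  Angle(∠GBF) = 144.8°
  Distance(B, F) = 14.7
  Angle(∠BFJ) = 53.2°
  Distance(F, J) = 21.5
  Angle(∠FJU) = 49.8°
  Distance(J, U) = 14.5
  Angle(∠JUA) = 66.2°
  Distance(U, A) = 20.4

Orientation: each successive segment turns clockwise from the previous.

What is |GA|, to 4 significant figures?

26.01

T is at the origin; TG runs at 124.7° with length 10.0, so G = (-5.693, 8.221). ∠TGB = 138.1° gives GB at 82.80° from the x-axis; with |GB| = 9.0, B = (-4.565, 17.15). ∠GBF = 144.8° gives BF at 47.60° from the x-axis; with |BF| = 14.7, F = (5.347, 28.01). ∠BFJ = 53.2° gives FJ at -79.20° from the x-axis; with |FJ| = 21.5, J = (9.376, 6.887). ∠FJU = 49.8° gives JU at 150.6° from the x-axis; with |JU| = 14.5, U = (-3.256, 14.00). ∠JUA = 66.2° gives UA at 36.80° from the x-axis; with |UA| = 20.4, A = (13.08, 26.22). Then |GA| = |A − G| = 26.01.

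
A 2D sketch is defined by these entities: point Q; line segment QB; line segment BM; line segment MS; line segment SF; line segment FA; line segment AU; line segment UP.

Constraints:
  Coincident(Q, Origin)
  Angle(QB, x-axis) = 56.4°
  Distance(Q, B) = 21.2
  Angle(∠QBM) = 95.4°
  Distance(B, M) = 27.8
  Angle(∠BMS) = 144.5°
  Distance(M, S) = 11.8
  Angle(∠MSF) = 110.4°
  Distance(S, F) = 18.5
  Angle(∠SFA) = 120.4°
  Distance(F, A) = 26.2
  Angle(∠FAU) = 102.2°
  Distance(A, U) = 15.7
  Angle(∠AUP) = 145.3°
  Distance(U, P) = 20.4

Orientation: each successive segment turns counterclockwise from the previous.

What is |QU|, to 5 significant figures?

3.9804

Q is at the origin; QB runs at 56.4° with length 21.2, so B = (11.732, 17.658). ∠QBM = 95.4° gives BM at 141.00° from the x-axis; with |BM| = 27.8, M = (-9.8728, 35.153). ∠BMS = 144.5° gives MS at 176.50° from the x-axis; with |MS| = 11.8, S = (-21.651, 35.873). ∠MSF = 110.4° gives SF at -113.90° from the x-axis; with |SF| = 18.5, F = (-29.146, 18.960). ∠SFA = 120.4° gives FA at -54.300° from the x-axis; with |FA| = 26.2, A = (-13.857, -2.3169). ∠FAU = 102.2° gives AU at 23.500° from the x-axis; with |AU| = 15.7, U = (0.54076, 3.9435). Then |QU| = |U − Q| = 3.9804.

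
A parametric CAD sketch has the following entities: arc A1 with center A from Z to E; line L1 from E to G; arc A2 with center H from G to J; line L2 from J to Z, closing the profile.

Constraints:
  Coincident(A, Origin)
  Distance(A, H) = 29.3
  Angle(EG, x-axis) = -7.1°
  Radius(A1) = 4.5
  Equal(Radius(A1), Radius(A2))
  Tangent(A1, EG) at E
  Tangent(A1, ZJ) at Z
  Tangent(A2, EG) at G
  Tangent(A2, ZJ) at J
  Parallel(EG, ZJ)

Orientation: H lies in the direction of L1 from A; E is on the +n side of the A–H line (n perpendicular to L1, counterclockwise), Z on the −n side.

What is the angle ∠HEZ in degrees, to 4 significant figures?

81.27°

The slot axis is L1's direction at -7.1°, so u = (cos -7.1°, sin -7.1°) = (0.9923, -0.1236) and n = (−sin -7.1°, cos -7.1°) = (0.1236, 0.9923). A is at the origin and H lies 29.3 along u from A, so H = 29.3·u = (29.08, -3.622). Tangency of A1 to both parallel lines with radius 4.5 puts E and Z at A ± 4.5·n: E = (0.5562, 4.465), Z = (-0.5562, -4.465). Then cos ∠HEZ = EH·EZ / (|EH||EZ|), giving 81.27°.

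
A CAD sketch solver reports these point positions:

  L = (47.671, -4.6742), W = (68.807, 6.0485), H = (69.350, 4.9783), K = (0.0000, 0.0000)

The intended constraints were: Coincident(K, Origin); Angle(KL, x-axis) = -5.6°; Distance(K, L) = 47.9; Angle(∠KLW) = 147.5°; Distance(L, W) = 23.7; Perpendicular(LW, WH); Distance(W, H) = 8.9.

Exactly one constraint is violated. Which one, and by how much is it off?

Distance(W, H) = 8.9 — off by 7.70.

K = (0.00, 0.00) ✓; KL at -5.600° ✓; |KL| = 47.90 ✓; ∠KLW = 147.5° ✓; |LW| = 23.70 ✓; ∠(LW, WH) = 90.00° ✓; |WH| = 1.200 ✗.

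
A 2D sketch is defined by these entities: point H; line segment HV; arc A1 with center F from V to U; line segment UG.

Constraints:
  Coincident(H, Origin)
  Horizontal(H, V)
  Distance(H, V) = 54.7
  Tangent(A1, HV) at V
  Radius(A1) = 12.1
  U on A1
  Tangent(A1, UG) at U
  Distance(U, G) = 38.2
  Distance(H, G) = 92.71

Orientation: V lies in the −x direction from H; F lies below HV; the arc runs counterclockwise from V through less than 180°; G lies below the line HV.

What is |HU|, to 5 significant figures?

65.578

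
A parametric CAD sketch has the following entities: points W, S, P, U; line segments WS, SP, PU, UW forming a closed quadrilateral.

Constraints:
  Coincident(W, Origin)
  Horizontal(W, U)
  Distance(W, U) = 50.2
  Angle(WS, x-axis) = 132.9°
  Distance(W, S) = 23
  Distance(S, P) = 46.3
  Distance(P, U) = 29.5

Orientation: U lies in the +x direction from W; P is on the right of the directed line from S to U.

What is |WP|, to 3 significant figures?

24.3

Checks: |SP| = 46.30 ✓; |PU| = 29.50 ✓.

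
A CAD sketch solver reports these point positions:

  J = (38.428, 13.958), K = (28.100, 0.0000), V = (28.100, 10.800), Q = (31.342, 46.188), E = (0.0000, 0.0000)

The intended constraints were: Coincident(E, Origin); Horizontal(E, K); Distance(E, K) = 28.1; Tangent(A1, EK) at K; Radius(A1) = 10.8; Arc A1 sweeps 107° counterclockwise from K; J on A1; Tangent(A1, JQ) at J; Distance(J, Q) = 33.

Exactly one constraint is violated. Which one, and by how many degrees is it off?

Tangent(A1, JQ) at J — off by 4.60°.

E = (0.00, 0.00) ✓; E.y = 0.00, K.y = 0.00 ✓; |EK| = 28.10 ✓; ∠(VK, KE) = 90.00° ✓; |VK| = 10.80 ✓; bearing(V→J) − bearing(V→K) = 107.0° ✓; |VJ| = 10.80 ✓; ∠(VJ, JQ) = 94.60° ✗; |JQ| = 33.00 ✓.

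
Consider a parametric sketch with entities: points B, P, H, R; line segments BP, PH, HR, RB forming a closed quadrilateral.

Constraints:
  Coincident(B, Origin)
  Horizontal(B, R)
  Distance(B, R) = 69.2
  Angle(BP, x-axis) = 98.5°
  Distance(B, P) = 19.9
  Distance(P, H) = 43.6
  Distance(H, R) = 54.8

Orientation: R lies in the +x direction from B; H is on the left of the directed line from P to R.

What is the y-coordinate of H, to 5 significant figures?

42.284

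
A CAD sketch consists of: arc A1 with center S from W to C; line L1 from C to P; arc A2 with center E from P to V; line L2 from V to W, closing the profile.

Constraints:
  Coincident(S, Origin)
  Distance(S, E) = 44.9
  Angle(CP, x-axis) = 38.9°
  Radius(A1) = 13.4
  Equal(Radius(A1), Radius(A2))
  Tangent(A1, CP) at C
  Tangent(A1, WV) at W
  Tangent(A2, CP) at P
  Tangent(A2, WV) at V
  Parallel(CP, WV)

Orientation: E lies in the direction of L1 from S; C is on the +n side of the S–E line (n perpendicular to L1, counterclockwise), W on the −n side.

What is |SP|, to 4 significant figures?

46.86

Tangency of A1 to both parallel lines with radius 13.4 puts C and W at S ± 13.4·n: C = (-8.415, 10.43), W = (8.415, -10.43). Equal radii place P and V the same way about E: P = E + 13.4·n = (26.53, 38.62), V = E − 13.4·n = (43.36, 17.77). Then |SP| = |P − S| = 46.86.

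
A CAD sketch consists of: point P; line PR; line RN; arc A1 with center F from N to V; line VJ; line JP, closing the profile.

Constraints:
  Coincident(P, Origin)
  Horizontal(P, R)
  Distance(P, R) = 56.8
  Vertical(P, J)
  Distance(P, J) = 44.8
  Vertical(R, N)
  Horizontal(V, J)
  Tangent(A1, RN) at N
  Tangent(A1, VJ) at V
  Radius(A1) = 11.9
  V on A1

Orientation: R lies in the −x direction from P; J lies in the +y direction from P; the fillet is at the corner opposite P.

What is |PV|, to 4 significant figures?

63.43

P is at the origin; P and R share the same y with |PR| = 56.8 and R on the −x side, so R = (-56.80, 0.000). P and J share the same x with |PJ| = 44.8 and J on the +y side, so J = (0.000, 44.80). The virtual corner opposite P is at (-56.80, 44.80). The tangent condition forces FN to be normal to RN and since A1 is tangent to VJ there, FV ⟂ VJ, with radius 11.9, so the center F sits 11.9 in from both sides at F = (-44.90, 32.90). That places the tangent points at N = (-56.80, 32.90) on RN and V = (-44.90, 44.80) on VJ. Then |PV| = |V − P| = 63.43.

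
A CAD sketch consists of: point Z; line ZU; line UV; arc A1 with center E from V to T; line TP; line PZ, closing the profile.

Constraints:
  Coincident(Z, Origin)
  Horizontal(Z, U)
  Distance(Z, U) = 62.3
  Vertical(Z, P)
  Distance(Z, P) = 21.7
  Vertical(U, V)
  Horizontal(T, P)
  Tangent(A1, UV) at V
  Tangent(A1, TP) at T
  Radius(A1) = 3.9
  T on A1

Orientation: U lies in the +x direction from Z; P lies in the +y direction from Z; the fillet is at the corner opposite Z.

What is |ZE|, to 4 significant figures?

61.05

ZP is vertical with |ZP| = 21.7 and P on the +y side, so P = (0.000, 21.70). The virtual corner opposite Z is at (62.30, 21.70). The tangent condition forces EV to be normal to UV and tangency of A1 to TP means the radius ET is perpendicular to TP, with radius 3.9, so the center E sits 3.9 in from both sides at E = (58.40, 17.80). Then |ZE| = |E − Z| = 61.05.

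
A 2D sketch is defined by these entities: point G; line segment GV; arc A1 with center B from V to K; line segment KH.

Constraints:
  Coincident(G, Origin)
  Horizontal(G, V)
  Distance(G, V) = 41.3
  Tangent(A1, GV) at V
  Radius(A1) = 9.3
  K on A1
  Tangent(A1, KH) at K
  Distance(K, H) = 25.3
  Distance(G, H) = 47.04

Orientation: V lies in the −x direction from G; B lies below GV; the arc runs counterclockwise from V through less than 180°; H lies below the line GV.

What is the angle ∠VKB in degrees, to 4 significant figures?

24.71°

Checks: G.y = 0.00, V.y = 0.00 ✓; |BK| = 9.300 ✓; ∠(BK, KH) = 90.00° ✓; |KH| = 25.30 ✓; |GH| = 47.04 ✓.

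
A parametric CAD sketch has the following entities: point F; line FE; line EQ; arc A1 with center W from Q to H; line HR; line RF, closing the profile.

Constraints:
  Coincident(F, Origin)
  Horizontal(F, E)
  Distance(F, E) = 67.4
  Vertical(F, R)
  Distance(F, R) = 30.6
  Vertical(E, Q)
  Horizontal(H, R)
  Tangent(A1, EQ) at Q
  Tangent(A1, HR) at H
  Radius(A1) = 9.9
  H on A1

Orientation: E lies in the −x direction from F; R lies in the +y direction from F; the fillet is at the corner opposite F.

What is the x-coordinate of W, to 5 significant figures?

-57.500

FR is vertical with |FR| = 30.6 and R on the +y side, so R = (0.0000, 30.600). The virtual corner opposite F is at (-67.400, 30.600). Tangency of A1 to EQ means the radius WQ is perpendicular to EQ and A1 meets HR tangentially, so WH is at right angles to HR, with radius 9.9, so the center W sits 9.9 in from both sides at W = (-57.500, 20.700). So W.x = -57.500.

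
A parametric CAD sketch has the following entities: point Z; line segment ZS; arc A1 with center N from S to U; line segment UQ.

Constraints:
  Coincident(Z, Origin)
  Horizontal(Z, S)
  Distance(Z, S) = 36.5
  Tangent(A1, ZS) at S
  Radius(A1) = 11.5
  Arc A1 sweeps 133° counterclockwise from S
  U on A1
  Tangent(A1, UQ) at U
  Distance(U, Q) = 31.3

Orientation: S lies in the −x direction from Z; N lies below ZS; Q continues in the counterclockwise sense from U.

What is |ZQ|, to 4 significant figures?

48.36

On A1, S sits at bearing 90° from N; a 133° counterclockwise sweep puts U at bearing 223°, so U = N + 11.5·(cos 223°, sin 223°) = (-44.91, -19.34). A1 meets UQ tangentially, so NU is at right angles to UQ, so UQ runs along (−sin 223°, cos 223°); with |UQ| = 31.3, Q = (-23.56, -42.23). Then |ZQ| = |Q − Z| = 48.36.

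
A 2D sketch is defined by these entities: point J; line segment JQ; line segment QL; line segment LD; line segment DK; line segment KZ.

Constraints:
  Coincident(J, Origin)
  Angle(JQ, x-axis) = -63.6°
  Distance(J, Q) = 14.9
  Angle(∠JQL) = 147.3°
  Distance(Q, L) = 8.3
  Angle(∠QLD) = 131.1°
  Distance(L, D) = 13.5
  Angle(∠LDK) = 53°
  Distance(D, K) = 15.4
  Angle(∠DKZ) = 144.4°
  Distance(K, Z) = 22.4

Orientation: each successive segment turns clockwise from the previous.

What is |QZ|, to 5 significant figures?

17.291

J is at the origin; JQ runs at -63.6° with length 14.9, so Q = (6.6251, -13.346). ∠JQL = 147.3° gives QL at -96.300° from the x-axis; with |QL| = 8.3, L = (5.7143, -21.596). ∠QLD = 131.1° gives LD at -145.20° from the x-axis; with |LD| = 13.5, D = (-5.3712, -29.301). ∠LDK = 53.0° gives DK at 87.800° from the x-axis; with |DK| = 15.4, K = (-4.7801, -13.912). ∠DKZ = 144.4° gives KZ at 52.200° from the x-axis; with |KZ| = 22.4, Z = (8.9490, 3.7875). Then |QZ| = |Z − Q| = 17.291.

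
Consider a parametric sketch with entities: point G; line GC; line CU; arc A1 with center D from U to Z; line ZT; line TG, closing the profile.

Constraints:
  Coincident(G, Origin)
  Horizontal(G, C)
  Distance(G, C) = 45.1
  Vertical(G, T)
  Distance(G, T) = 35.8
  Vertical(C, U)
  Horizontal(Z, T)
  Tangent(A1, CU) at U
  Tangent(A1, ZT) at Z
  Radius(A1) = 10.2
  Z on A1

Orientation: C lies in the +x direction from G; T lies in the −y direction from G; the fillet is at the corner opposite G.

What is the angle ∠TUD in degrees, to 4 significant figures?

12.74°

G is at the origin; G and C share the same y with |GC| = 45.1 and C on the +x side, so C = (45.10, 0.000). G and T share the same x with |GT| = 35.8 and T on the −y side, so T = (0.000, -35.80). The virtual corner opposite G is at (45.10, -35.80). The tangent condition forces DU to be normal to CU and since A1 is tangent to ZT there, DZ ⟂ ZT, with radius 10.2, so the center D sits 10.2 in from both sides at D = (34.90, -25.60). That places the tangent points at U = (45.10, -25.60) on CU and Z = (34.90, -35.80) on ZT. Then cos ∠TUD = UT·UD / (|UT||UD|), giving 12.74°.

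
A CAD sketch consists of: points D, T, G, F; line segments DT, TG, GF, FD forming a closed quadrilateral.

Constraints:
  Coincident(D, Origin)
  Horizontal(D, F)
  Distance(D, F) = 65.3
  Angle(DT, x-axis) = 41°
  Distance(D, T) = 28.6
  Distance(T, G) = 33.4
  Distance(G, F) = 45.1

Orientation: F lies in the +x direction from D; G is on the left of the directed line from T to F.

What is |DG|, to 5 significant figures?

61.999

Checks: |TG| = 33.40 ✓; |GF| = 45.10 ✓.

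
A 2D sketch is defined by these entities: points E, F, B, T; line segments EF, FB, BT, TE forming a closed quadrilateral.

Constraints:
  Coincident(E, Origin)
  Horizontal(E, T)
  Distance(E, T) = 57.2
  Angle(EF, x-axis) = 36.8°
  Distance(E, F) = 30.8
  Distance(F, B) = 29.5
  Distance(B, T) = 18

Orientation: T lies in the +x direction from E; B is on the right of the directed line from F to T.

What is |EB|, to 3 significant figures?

40.9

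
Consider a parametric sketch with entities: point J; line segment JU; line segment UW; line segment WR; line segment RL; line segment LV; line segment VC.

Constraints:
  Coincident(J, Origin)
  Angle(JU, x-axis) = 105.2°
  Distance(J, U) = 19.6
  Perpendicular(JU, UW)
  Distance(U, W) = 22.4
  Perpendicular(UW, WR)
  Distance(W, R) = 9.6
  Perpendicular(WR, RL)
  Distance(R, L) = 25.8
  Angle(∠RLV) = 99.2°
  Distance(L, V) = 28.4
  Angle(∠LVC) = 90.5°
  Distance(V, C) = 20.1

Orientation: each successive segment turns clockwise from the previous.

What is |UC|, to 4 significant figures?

24.84

∠RLV = 99.2° gives LV at 114.4° from the x-axis; with |LV| = 28.4, V = (-17.64, 34.62). ∠LVC = 90.5° gives VC at 24.90° from the x-axis; with |VC| = 20.1, C = (0.5965, 43.08). Then |UC| = |C − U| = 24.84.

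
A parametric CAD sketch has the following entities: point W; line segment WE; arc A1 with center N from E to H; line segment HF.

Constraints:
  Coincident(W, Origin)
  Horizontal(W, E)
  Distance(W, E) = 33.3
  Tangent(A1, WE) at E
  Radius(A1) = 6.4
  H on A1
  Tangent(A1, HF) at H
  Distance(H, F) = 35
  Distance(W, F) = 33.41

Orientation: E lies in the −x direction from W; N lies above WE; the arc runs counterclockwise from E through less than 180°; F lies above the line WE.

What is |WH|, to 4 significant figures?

28.09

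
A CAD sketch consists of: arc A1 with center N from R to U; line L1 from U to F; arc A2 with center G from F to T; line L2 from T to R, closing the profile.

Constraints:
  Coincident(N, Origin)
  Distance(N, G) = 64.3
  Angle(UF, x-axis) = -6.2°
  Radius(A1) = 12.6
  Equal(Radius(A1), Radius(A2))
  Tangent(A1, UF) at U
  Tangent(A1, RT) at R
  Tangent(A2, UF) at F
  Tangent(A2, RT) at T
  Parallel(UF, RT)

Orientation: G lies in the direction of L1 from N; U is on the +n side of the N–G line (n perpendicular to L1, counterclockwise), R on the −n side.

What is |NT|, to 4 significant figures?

65.52

The slot axis is L1's direction at -6.2°, so u = (cos -6.2°, sin -6.2°) = (0.9942, -0.1080) and n = (−sin -6.2°, cos -6.2°) = (0.1080, 0.9942). N is at the origin and G lies 64.3 along u from N, so G = 64.3·u = (63.92, -6.944). Tangency of A1 to both parallel lines with radius 12.6 puts U and R at N ± 12.6·n: U = (1.361, 12.53), R = (-1.361, -12.53). Equal radii place F and T the same way about G: F = G + 12.6·n = (65.28, 5.582), T = G − 12.6·n = (62.56, -19.47). Then |NT| = |T − N| = 65.52.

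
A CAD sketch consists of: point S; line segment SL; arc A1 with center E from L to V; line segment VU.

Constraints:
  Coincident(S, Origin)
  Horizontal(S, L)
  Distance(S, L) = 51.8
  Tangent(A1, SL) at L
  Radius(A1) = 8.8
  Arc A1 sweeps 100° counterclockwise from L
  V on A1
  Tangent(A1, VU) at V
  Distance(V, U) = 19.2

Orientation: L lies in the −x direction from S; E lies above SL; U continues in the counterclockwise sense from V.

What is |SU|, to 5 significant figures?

54.900

On A1, L sits at bearing -90° from E; a 100° counterclockwise sweep puts V at bearing 10°, so V = E + 8.8·(cos 10°, sin 10°) = (-43.134, 10.328). Tangency of A1 to VU means the radius EV is perpendicular to VU, so VU runs along (−sin 10°, cos 10°); with |VU| = 19.2, U = (-46.468, 29.236). Then |SU| = |U − S| = 54.900.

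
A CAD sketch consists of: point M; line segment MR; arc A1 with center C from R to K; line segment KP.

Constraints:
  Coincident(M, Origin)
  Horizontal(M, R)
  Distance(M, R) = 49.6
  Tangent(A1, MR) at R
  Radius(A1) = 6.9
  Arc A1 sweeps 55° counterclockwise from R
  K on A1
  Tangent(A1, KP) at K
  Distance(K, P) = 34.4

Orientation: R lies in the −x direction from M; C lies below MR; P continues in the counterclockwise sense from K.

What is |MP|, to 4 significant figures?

81.18

On A1, R sits at bearing 90° from C; a 55° counterclockwise sweep puts K at bearing 145°, so K = C + 6.9·(cos 145°, sin 145°) = (-55.25, -2.942). Tangency of A1 to KP means the radius CK is perpendicular to KP, so KP runs along (−sin 145°, cos 145°); with |KP| = 34.4, P = (-74.98, -31.12). Then |MP| = |P − M| = 81.18.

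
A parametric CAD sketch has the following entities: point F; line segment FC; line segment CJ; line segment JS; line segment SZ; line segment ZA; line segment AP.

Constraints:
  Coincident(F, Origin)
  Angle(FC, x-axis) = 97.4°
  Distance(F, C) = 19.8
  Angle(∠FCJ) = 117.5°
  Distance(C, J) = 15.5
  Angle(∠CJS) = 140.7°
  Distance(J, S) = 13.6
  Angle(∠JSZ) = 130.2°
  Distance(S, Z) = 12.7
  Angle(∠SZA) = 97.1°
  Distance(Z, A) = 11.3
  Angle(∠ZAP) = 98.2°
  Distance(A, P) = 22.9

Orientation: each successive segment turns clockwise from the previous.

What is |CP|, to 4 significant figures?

8.691

F is at the origin; FC runs at 97.4° with length 19.8, so C = (-2.550, 19.64). ∠FCJ = 117.5° gives CJ at 34.90° from the x-axis; with |CJ| = 15.5, J = (10.16, 28.50). ∠CJS = 140.7° gives JS at -4.400° from the x-axis; with |JS| = 13.6, S = (23.72, 27.46). ∠JSZ = 130.2° gives SZ at -54.20° from the x-axis; with |SZ| = 12.7, Z = (31.15, 17.16). ∠SZA = 97.1° gives ZA at -137.1° from the x-axis; with |ZA| = 11.3, A = (22.87, 9.467). ∠ZAP = 98.2° gives AP at 141.1° from the x-axis; with |AP| = 22.9, P = (5.052, 23.85). Then |CP| = |P − C| = 8.691.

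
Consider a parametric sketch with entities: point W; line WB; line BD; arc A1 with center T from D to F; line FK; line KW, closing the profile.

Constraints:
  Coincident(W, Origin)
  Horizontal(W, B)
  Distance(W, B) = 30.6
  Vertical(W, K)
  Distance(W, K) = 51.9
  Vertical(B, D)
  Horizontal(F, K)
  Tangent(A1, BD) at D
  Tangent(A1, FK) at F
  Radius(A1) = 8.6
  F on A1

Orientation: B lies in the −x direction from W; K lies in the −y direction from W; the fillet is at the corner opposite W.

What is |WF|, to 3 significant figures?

56.4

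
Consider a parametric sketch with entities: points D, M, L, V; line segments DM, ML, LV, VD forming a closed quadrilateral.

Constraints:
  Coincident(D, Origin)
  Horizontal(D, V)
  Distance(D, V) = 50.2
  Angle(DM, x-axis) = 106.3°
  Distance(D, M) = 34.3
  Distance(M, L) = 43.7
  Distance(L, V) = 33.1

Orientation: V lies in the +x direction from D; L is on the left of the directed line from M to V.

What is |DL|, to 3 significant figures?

44.5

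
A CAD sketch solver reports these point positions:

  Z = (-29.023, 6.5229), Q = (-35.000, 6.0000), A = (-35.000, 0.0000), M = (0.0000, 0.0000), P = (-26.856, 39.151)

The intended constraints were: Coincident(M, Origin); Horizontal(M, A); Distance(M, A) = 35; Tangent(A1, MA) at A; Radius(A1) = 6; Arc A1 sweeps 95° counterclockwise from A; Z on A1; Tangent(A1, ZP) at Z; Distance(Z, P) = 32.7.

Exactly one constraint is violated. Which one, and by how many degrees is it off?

Tangent(A1, ZP) at Z — off by 8.80°.

M = (0.00, 0.00) ✓; M.y = 0.00, A.y = 0.00 ✓; |MA| = 35.00 ✓; ∠(QA, AM) = 90.00° ✓; |QA| = 6.000 ✓; bearing(Q→Z) − bearing(Q→A) = 95.00° ✓; |QZ| = 6.000 ✓; ∠(QZ, ZP) = 98.80° ✗; |ZP| = 32.70 ✓.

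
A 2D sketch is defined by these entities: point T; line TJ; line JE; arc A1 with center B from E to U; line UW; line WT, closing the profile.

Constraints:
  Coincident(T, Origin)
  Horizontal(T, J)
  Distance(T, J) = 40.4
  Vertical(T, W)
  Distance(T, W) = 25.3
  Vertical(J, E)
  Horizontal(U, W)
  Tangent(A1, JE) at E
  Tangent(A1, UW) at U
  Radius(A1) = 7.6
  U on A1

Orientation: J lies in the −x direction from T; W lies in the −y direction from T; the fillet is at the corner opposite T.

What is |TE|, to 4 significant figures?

44.11

T is at the origin; T and J share the same y with |TJ| = 40.4 and J on the −x side, so J = (-40.40, 0.000). TW is vertical with |TW| = 25.3 and W on the −y side, so W = (0.000, -25.30). The virtual corner opposite T is at (-40.40, -25.30). A1 meets JE tangentially, so BE is at right angles to JE and A1 meets UW tangentially, so BU is at right angles to UW, with radius 7.6, so the center B sits 7.6 in from both sides at B = (-32.80, -17.70). That places the tangent points at E = (-40.40, -17.70) on JE and U = (-32.80, -25.30) on UW. Then |TE| = |E − T| = 44.11.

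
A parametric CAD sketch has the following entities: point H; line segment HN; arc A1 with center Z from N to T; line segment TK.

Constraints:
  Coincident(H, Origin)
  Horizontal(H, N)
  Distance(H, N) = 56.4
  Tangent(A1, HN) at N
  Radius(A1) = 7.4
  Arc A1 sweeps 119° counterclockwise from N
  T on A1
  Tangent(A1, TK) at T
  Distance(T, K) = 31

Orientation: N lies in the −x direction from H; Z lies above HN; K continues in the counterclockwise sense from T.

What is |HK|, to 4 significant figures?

75.31

H is at the origin; HN is horizontal with |HN| = 56.4 and N on the −x side, so N = (-56.40, 0.000). The tangent condition forces ZN to be normal to HN, so Z = N + (0, 7.4) = (-56.40, 7.400). On A1, N sits at bearing -90° from Z; a 119° counterclockwise sweep puts T at bearing 29°, so T = Z + 7.4·(cos 29°, sin 29°) = (-49.93, 10.99). A1 meets TK tangentially, so ZT is at right angles to TK, so TK runs along (−sin 29°, cos 29°); with |TK| = 31.0, K = (-64.96, 38.10). Then |HK| = |K − H| = 75.31.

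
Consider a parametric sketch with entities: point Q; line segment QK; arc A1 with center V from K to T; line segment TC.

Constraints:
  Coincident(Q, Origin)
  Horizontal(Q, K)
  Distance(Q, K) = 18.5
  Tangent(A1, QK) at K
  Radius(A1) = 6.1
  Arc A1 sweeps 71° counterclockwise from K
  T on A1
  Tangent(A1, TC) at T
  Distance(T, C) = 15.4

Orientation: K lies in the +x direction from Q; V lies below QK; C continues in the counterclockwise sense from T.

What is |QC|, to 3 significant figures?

20.2

Q is at the origin; QK is horizontal with |QK| = 18.5 and K on the +x side, so K = (18.5, 0.00). Tangency of A1 to QK means the radius VK is perpendicular to QK, so V = K + (0, -6.1) = (18.5, -6.10). On A1, K sits at bearing 90° from V; a 71° counterclockwise sweep puts T at bearing 161°, so T = V + 6.1·(cos 161°, sin 161°) = (12.7, -4.11). The tangent condition forces VT to be normal to TC, so TC runs along (−sin 161°, cos 161°); with |TC| = 15.4, C = (7.72, -18.7). Then |QC| = |C − Q| = 20.2.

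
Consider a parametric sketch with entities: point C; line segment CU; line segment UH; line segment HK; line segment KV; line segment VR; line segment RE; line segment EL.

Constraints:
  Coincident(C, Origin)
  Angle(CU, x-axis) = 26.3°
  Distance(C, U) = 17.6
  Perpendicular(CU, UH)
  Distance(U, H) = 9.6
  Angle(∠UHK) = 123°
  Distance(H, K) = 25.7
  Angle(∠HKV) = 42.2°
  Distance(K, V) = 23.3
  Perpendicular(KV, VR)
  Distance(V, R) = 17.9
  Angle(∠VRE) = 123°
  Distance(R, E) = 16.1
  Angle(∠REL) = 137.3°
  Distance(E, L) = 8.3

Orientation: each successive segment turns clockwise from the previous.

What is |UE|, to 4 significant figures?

21.99

C is at the origin; CU runs at 26.3° with length 17.6, so U = (15.78, 7.798). CU ⟂ UH, so UH runs at -63.70°; with |UH| = 9.6, H = (20.03, -0.8082). ∠UHK = 123.0° gives HK at -120.7° from the x-axis; with |HK| = 25.7, K = (6.911, -22.91). ∠HKV = 42.2° gives KV at 101.5° from the x-axis; with |KV| = 23.3, V = (2.265, -0.07417). The perpendicularity gives VR at right angles to KV, so VR runs at 11.50°; with |VR| = 17.9, R = (19.81, 3.495). ∠VRE = 123.0° gives RE at -45.50° from the x-axis; with |RE| = 16.1, E = (31.09, -7.989). Then |UE| = |E − U| = 21.99.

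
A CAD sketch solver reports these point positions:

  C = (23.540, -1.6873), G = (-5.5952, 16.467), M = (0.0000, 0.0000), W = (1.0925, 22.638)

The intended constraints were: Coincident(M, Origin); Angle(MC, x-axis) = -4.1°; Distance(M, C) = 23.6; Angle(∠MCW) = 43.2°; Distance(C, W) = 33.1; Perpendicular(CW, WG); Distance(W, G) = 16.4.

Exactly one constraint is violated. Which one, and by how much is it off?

Distance(W, G) = 16.4 — off by 7.30.

M = (0.00, 0.00) ✓; MC at -4.100° ✓; |MC| = 23.60 ✓; ∠MCW = 43.20° ✓; |CW| = 33.10 ✓; ∠(CW, WG) = 90.00° ✓; |WG| = 9.100 ✗.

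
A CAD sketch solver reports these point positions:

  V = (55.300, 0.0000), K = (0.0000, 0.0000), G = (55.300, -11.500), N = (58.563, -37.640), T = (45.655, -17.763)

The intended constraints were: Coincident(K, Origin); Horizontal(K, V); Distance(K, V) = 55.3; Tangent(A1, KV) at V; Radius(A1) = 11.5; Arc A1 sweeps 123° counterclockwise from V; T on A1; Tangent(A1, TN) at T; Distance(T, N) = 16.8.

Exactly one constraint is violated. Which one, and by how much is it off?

Distance(T, N) = 16.8 — off by 6.90.

K = (0.00, 0.00) ✓; K.y = 0.00, V.y = 0.00 ✓; |KV| = 55.30 ✓; ∠(GV, VK) = 90.00° ✓; |GV| = 11.50 ✓; bearing(G→T) − bearing(G→V) = 123.0° ✓; |GT| = 11.50 ✓; ∠(GT, TN) = 90.00° ✓; |TN| = 23.70 ✗.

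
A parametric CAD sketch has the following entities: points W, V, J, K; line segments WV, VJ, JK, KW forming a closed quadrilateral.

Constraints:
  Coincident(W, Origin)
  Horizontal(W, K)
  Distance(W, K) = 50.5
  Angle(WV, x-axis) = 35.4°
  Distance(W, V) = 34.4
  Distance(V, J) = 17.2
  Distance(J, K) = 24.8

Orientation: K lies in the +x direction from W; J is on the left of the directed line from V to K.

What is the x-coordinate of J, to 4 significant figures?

44.72

Checks: |VJ| = 17.20 ✓; |JK| = 24.80 ✓.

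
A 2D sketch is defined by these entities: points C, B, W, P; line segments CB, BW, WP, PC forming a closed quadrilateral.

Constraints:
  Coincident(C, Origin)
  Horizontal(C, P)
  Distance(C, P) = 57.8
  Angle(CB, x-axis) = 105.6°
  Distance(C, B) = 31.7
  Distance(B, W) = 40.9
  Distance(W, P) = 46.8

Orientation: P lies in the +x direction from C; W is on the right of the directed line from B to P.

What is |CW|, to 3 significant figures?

12.5

Checks: |BW| = 40.90 ✓; |WP| = 46.80 ✓.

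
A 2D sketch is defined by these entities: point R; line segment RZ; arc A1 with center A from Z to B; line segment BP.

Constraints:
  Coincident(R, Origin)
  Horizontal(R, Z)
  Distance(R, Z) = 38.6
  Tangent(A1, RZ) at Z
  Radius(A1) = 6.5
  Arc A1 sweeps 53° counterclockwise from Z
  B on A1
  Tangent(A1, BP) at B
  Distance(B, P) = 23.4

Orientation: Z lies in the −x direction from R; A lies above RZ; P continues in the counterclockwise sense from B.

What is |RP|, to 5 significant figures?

28.744

On A1, Z sits at bearing -90° from A; a 53° counterclockwise sweep puts B at bearing -37°, so B = A + 6.5·(cos -37°, sin -37°) = (-33.409, 2.5882). Since A1 is tangent to BP there, AB ⟂ BP, so BP runs along (−sin -37°, cos -37°); with |BP| = 23.4, P = (-19.326, 21.276). Then |RP| = |P − R| = 28.744.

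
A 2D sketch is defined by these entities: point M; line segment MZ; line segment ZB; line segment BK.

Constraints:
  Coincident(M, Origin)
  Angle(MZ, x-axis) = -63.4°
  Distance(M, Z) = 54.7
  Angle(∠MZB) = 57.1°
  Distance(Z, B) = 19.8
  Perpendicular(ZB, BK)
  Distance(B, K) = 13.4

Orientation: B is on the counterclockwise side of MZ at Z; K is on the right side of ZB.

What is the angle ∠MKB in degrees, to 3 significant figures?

9.48°

∠MZB = 57.1°, so ZB runs at -63.4° + (180° − 57.1°) = 59.5° from the x-axis; with |ZB| = 19.8, B = Z + 19.8·(cos 59.5°, sin 59.5°) = (34.5, -31.8). ZB is perpendicular to BK; with |BK| = 13.4 on the right of ZB, K = B + 13.4·(0.862, -0.508) = (46.1, -38.7). Then cos ∠MKB = KM·KB / (|KM||KB|), giving 9.48°.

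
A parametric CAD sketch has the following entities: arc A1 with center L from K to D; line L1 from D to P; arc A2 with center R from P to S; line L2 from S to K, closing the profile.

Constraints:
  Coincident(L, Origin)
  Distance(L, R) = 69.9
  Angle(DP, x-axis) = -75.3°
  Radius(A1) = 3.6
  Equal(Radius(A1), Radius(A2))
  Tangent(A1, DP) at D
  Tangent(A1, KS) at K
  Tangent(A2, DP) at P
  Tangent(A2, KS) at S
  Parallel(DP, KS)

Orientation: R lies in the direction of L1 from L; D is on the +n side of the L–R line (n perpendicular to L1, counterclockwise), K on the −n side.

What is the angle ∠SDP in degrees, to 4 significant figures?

5.881°

The slot axis is L1's direction at -75.3°, so u = (cos -75.3°, sin -75.3°) = (0.2538, -0.9673) and n = (−sin -75.3°, cos -75.3°) = (0.9673, 0.2538). L is at the origin and R lies 69.9 along u from L, so R = 69.9·u = (17.74, -67.61). Tangency of A1 to both parallel lines with radius 3.6 puts D and K at L ± 3.6·n: D = (3.482, 0.9135), K = (-3.482, -0.9135). Equal radii place P and S the same way about R: P = R + 3.6·n = (21.22, -66.70), S = R − 3.6·n = (14.26, -68.53). Then cos ∠SDP = DS·DP / (|DS||DP|), giving 5.881°.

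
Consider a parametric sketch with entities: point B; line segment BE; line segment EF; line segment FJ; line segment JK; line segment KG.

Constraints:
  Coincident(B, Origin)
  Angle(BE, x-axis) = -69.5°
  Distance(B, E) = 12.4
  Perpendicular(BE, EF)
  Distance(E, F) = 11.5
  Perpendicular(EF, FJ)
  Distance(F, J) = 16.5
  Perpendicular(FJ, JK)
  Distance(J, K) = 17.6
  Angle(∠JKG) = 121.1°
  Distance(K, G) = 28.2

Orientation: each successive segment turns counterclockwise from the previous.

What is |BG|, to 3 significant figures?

28.8

FJ is perpendicular to JK, so JK runs at -160°; with |JK| = 17.6, K = (-7.15, 1.70). ∠JKG = 121.1° gives KG at -101° from the x-axis; with |KG| = 28.2, G = (-12.3, -26.0). Then |BG| = |G − B| = 28.8.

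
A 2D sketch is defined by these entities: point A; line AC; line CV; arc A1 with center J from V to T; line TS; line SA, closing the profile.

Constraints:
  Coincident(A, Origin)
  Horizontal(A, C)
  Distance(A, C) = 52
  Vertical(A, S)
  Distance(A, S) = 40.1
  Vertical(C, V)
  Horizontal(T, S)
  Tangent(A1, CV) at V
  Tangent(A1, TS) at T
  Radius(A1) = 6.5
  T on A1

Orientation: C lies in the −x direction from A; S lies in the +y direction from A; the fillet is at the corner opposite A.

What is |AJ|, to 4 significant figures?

56.56

A is at the origin; A and C share the same y with |AC| = 52.0 and C on the −x side, so C = (-52.00, 0.000). A and S share the same x with |AS| = 40.1 and S on the +y side, so S = (0.000, 40.10). The virtual corner opposite A is at (-52.00, 40.10). Since A1 is tangent to CV there, JV ⟂ CV and tangency of A1 to TS means the radius JT is perpendicular to TS, with radius 6.5, so the center J sits 6.5 in from both sides at J = (-45.50, 33.60). Then |AJ| = |J − A| = 56.56.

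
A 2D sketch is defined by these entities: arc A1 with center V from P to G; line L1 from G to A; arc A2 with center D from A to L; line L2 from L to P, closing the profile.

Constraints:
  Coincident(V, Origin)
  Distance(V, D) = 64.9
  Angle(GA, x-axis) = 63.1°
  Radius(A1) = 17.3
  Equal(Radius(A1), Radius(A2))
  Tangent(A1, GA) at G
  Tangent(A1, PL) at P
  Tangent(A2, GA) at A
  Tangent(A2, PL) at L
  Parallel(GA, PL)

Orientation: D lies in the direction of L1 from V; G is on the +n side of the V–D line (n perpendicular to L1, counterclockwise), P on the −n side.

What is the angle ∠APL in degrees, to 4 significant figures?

28.06°

The slot axis is L1's direction at 63.1°, so u = (cos 63.1°, sin 63.1°) = (0.4524, 0.8918) and n = (−sin 63.1°, cos 63.1°) = (-0.8918, 0.4524). V is at the origin and D lies 64.9 along u from V, so D = 64.9·u = (29.36, 57.88). Tangency of A1 to both parallel lines with radius 17.3 puts G and P at V ± 17.3·n: G = (-15.43, 7.827), P = (15.43, -7.827). Equal radii place A and L the same way about D: A = D + 17.3·n = (13.93, 65.70), L = D − 17.3·n = (44.79, 50.05). Then cos ∠APL = PA·PL / (|PA||PL|), giving 28.06°.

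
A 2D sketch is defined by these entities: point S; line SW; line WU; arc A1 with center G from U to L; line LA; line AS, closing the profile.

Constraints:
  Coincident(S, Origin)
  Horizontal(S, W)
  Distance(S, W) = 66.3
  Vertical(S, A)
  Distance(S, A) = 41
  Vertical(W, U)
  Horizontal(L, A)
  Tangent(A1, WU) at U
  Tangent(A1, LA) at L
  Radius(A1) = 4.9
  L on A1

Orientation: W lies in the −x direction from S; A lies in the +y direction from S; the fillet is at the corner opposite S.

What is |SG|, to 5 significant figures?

71.226

S is at the origin; SW is horizontal with |SW| = 66.3 and W on the −x side, so W = (-66.300, 0.0000). S and A share the same x with |SA| = 41.0 and A on the +y side, so A = (0.0000, 41.000). The virtual corner opposite S is at (-66.300, 41.000). The tangent condition forces GU to be normal to WU and the tangent condition forces GL to be normal to LA, with radius 4.9, so the center G sits 4.9 in from both sides at G = (-61.400, 36.100). Then |SG| = |G − S| = 71.226.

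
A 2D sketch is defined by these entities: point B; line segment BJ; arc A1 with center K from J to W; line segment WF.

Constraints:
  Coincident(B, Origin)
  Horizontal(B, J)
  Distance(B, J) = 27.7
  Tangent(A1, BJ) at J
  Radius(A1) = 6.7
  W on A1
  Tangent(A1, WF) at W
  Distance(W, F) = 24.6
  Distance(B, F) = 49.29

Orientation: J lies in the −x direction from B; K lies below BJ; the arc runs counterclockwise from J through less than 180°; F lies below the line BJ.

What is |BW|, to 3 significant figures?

34.6

Checks: |KW| = 6.700 ✓; ∠(KW, WF) = 90.00° ✓; |WF| = 24.60 ✓; |BF| = 49.29 ✓.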